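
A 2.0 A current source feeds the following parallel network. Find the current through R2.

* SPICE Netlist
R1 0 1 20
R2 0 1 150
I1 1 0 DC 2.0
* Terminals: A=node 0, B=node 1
All resistors sit directly between nodes 0 and 1, so they are in parallel and share one voltage V; the full source current 2 A splits among them.
1/R_par = 1/20 + 1/150 = 0.05667 S  =>  R_par = 17.65 Ω
V = I × R_par = 2 × 17.65 = 35.29 V
I_R2 = V/R2 = 35.29/150 = 0.2353 A

Final answer: 0.2353 A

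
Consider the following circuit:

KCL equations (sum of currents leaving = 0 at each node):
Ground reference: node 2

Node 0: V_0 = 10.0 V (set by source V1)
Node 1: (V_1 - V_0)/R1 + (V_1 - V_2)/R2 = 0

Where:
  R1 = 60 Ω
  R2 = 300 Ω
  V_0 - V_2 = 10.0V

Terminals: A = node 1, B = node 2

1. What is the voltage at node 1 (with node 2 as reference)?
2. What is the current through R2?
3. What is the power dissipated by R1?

Nodal analysis, taking node 2 as the 0 V reference.
Source V1 fixes V_0 = 10 V.
KCL at each unknown node (sum of currents leaving = 0; resistances in Ω):
  Node 1: (V_1 - 10)/60 + (V_1 - 0)/300 = 0
Collecting terms: 0.02 × V_1 = 0.1667  =>  V_1 = 8.333 V
Part 1:
  Read off the nodal solution: V_1 = 8.333 V
Part 2:
  I_R2 = (V_1 - V_2)/R2 = (8.333 - 0)/300 = 0.02778 A
  Magnitude: I_R2 = 0.02778 A
Part 3:
  I_R1 = (V_0 - V_1)/R1 = (10 - 8.333)/60 = 0.02778 A
  P_R1 = I_R1² × R1 = (0.02778)² × 60 = 0.0463 W

Final answers:
1. V_1 = 8.333 V
2. I_R2 = 0.02778 A
3. P_R1 = 0.0463 W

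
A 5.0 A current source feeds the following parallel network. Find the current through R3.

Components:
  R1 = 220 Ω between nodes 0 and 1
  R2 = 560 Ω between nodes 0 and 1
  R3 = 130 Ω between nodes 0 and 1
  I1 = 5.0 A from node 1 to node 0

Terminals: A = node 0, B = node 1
All resistors sit directly between nodes 0 and 1, so they are in parallel and share one voltage V; the full source current 5 A splits among them.
1/R_par = 1/220 + 1/560 + 1/130 = 0.01402 S  =>  R_par = 71.31 Ω
V = I × R_par = 5 × 71.31 = 356.5 V
I_R3 = V/R3 = 356.5/130 = 2.743 A

Final answer: 2.743 A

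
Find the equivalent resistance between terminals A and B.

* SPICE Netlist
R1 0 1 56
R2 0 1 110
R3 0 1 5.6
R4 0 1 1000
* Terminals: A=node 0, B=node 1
Reduce the network between node 0 (A) and node 1 (B) by series/parallel combination:
  Rp1 = R1 ‖ R2 ‖ R3 ‖ R4 (parallel, all between nodes 0 and 1) = 1/(1/56 + 1/110 + 1/5.6 + 1/1000) = 4.842 Ω
R_eq = 4.842 Ω

Final answer: 4.842 Ω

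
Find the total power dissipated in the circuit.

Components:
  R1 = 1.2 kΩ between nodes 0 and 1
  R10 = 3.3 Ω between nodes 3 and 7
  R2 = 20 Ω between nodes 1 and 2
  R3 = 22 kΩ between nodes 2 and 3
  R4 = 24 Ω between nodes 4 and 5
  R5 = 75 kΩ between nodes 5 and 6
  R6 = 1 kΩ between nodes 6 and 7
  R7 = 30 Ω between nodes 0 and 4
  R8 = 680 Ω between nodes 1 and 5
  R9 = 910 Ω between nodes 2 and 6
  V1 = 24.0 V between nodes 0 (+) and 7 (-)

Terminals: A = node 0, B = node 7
Nodal analysis, taking node 7 as the 0 V reference.
Source V1 fixes V_0 = 24 V.
KCL at each unknown node (sum of currents leaving = 0; resistances in Ω):
  Node 1: (V_1 - 24)/1200 + (V_1 - V_2)/20 + (V_1 - V_5)/680 = 0
  Node 2: (V_2 - V_1)/20 + (V_2 - V_3)/22000 + (V_2 - V_6)/910 = 0
  Node 3: (V_3 - V_2)/22000 + (V_3 - 0)/3.3 = 0
  Node 4: (V_4 - V_5)/24 + (V_4 - 24)/30 = 0
  Node 5: (V_5 - V_4)/24 + (V_5 - V_6)/75000 + (V_5 - V_1)/680 = 0
  Node 6: (V_6 - V_5)/75000 + (V_6 - 0)/1000 + (V_6 - V_2)/910 = 0
Collecting terms (coefficients in siemens):
  0.0523·V_1 - 0.05·V_2 - 0.001471·V_5 = 0.02
  0.05114·V_2 - 0.05·V_1 - 0.00004545·V_3 - 0.001099·V_6 = 0
  0.3031·V_3 - 0.00004545·V_2 = 0
  0.075·V_4 - 0.04167·V_5 = 0.8
  0.04315·V_5 - 0.001471·V_1 - 0.04167·V_4 - 0.00001333·V_6 = 0
  0.002112·V_6 - 0.001099·V_2 - 0.00001333·V_5 = 0
Solving these 6 simultaneous equations (Gaussian elimination) gives:
  V_1 = 19.13 V, V_2 = 18.92 V, V_3 = 0.002838 V, V_4 = 23.8 V
  V_5 = 23.63 V, V_6 = 9.993 V
Power in each resistor, P = (ΔV)²/R:
  P_R1 = (24 - 19.13)²/1200 = 0.01973 W
  P_R2 = (19.13 - 18.92)²/20 = 0.002277 W
  P_R3 = (18.92 - 0.002838)²/22000 = 0.01627 W
  P_R4 = (23.8 - 23.63)²/24 = 0.001109 W
  P_R5 = (23.63 - 9.993)²/75000 = 0.002481 W
  P_R6 = (9.993 - 0)²/1000 = 0.09986 W
  P_R7 = (24 - 23.8)²/30 = 0.001386 W
  P_R8 = (19.13 - 23.63)²/680 = 0.02976 W
  P_R9 = (18.92 - 9.993)²/910 = 0.08759 W
  P_R10 = (0.002838 - 0)²/3.3 = 0.00000244 W
P_total = P_R1 + P_R2 + P_R3 + P_R4 + P_R5 + P_R6 + P_R7 + P_R8 + P_R9 + P_R10 = 0.2605 W

Final answer: 0.2605 W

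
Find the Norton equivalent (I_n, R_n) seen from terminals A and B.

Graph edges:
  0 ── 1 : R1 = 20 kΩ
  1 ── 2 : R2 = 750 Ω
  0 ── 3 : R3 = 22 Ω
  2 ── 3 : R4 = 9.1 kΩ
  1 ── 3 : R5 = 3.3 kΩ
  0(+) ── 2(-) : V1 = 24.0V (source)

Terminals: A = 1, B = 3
Find the Thévenin equivalent first; then I_n = V_th/R_th and R_n = R_th.
Step 1 — V_th is the open-circuit voltage V_A - V_B (nothing connected across the terminals).
Nodal analysis, taking node 2 as the 0 V reference.
Source V1 fixes V_0 = 24 V.
KCL at each unknown node (sum of currents leaving = 0; resistances in Ω):
  Node 1: (V_1 - 24)/20000 + (V_1 - 0)/750 + (V_1 - V_3)/3300 = 0
  Node 3: (V_3 - 24)/22 + (V_3 - 0)/9100 + (V_3 - V_1)/3300 = 0
Collecting terms (coefficients in siemens):
  0.001686·V_1 - 0.000303·V_3 = 0.0012
  0.04587·V_3 - 0.000303·V_1 = 1.091
Determinant D = (0.001686)(0.04587) - (-0.000303)(-0.000303) = 0.00007726
V_1 = [(0.0012)(0.04587) - (-0.000303)(1.091)]/D = 4.991 V
V_3 = [(0.001686)(1.091) - (0.0012)(-0.000303)]/D = 23.82 V
V_th = V_1 - V_3 = 4.991 - 23.82 = -18.83 V
Step 2 — R_th: zero the source — replace V1 by a short circuit (node 2 merges into node 0) — and find the resistance seen between A (node 1) and B (node 3).
Reduce the network between node 1 (A) and node 3 (B) by series/parallel combination:
  Rp1 = R1 ‖ R2 (parallel, both between nodes 0 and 1) = 1/(1/20000 + 1/750) = 722.9 Ω
  Rp2 = R3 ‖ R4 (parallel, both between nodes 0 and 3) = 1/(1/22 + 1/9100) = 21.95 Ω
  Rs1 = Rp1 + Rp2 (series, joined only at node 0) = 722.9 + 21.95 = 744.8 Ω
  Rp3 = R5 ‖ Rs1 (parallel, both between nodes 1 and 3) = 1/(1/3300 + 1/744.8) = 607.7 Ω
R_th = 607.7 Ω
I_n = V_th/R_th = -18.83/607.7 = -0.03098 A, and R_n = R_th = 607.7 Ω

Final answer: I_n = -0.03098 A, R_n = 607.7 Ω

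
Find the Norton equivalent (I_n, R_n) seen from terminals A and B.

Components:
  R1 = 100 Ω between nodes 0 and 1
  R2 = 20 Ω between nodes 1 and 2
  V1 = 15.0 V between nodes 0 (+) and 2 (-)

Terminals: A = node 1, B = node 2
Find the Thévenin equivalent first; then I_n = V_th/R_th and R_n = R_th.
Step 1 — V_th is the open-circuit voltage V_A - V_B (nothing connected across the terminals).
Nodal analysis, taking node 2 as the 0 V reference.
Source V1 fixes V_0 = 15 V.
KCL at each unknown node (sum of currents leaving = 0; resistances in Ω):
  Node 1: (V_1 - 15)/100 + (V_1 - 0)/20 = 0
Collecting terms: 0.06 × V_1 = 0.15  =>  V_1 = 2.5 V
V_th = V_1 - V_2 = 2.5 - 0 = 2.5 V
Step 2 — R_th: zero the source — replace V1 by a short circuit (node 2 merges into node 0) — and find the resistance seen between A (node 1) and B (node 0).
Reduce the network between node 1 (A) and node 0 (B) by series/parallel combination:
  Rp1 = R1 ‖ R2 (parallel, both between nodes 0 and 1) = 1/(1/100 + 1/20) = 16.67 Ω
R_th = 16.67 Ω
I_n = V_th/R_th = 2.5/16.67 = 0.15 A, and R_n = R_th = 16.67 Ω

Final answer: I_n = 0.15 A, R_n = 16.67 Ω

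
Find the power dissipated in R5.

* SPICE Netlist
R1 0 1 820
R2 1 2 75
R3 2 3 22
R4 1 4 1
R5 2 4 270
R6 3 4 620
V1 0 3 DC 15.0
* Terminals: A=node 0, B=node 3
Nodal analysis, taking node 3 as the 0 V reference.
Source V1 fixes V_0 = 15 V.
KCL at each unknown node (sum of currents leaving = 0; resistances in Ω):
  Node 1: (V_1 - 15)/820 + (V_1 - V_2)/75 + (V_1 - V_4)/1 = 0
  Node 2: (V_2 - V_1)/75 + (V_2 - 0)/22 + (V_2 - V_4)/270 = 0
  Node 4: (V_4 - V_1)/1 + (V_4 - V_2)/270 + (V_4 - 0)/620 = 0
Collecting terms (coefficients in siemens):
  1.015·V_1 - 0.01333·V_2 - 1·V_4 = 0.01829
  0.06249·V_2 - 0.01333·V_1 - 0.003704·V_4 = 0
  1.005·V_4 - 1·V_1 - 0.003704·V_2 = 0
Solving these 3 simultaneous equations (Gaussian elimination) gives:
  V_1 = 1.203 V, V_2 = 0.3277 V, V_4 = 1.198 V
I_R5 = (V_2 - V_4)/R5 = (0.3277 - 1.198)/270 = -0.003223 A
P_R5 = I_R5² × R5 = (-0.003223)² × 270 = 0.002804 W

Final answer: 0.002804 W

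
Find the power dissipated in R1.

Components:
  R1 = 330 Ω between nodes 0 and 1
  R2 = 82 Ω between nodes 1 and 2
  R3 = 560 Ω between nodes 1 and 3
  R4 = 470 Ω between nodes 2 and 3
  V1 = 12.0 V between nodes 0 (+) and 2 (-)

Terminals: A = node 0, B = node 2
Nodal analysis, taking node 2 as the 0 V reference.
Source V1 fixes V_0 = 12 V.
KCL at each unknown node (sum of currents leaving = 0; resistances in Ω):
  Node 1: (V_1 - 12)/330 + (V_1 - 0)/82 + (V_1 - V_3)/560 = 0
  Node 3: (V_3 - V_1)/560 + (V_3 - 0)/470 = 0
Collecting terms (coefficients in siemens):
  0.01701·V_1 - 0.001786·V_3 = 0.03636
  0.003913·V_3 - 0.001786·V_1 = 0
Determinant D = (0.01701)(0.003913) - (-0.001786)(-0.001786) = 0.00006338
V_1 = [(0.03636)(0.003913) - (-0.001786)(0)]/D = 2.245 V
V_3 = [(0.01701)(0) - (0.03636)(-0.001786)]/D = 1.025 V
I_R1 = (V_0 - V_1)/R1 = (12 - 2.245)/330 = 0.02956 A
P_R1 = I_R1² × R1 = (0.02956)² × 330 = 0.2884 W

Final answer: 0.2884 W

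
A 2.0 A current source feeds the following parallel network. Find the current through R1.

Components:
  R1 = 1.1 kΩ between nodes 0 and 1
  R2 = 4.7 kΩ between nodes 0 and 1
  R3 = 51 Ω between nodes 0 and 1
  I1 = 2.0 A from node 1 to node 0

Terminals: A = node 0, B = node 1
All resistors sit directly between nodes 0 and 1, so they are in parallel and share one voltage V; the full source current 2 A splits among them.
1/R_par = 1/1100 + 1/4700 + 1/51 = 0.02073 S  =>  R_par = 48.24 Ω
V = I × R_par = 2 × 48.24 = 96.48 V
I_R1 = V/R1 = 96.48/1100 = 0.08771 A

Final answer: 0.08771 A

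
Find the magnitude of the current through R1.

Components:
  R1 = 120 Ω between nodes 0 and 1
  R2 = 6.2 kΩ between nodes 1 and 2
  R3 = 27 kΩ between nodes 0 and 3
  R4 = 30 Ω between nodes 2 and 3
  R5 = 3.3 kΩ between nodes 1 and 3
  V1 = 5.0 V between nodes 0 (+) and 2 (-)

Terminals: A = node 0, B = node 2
Nodal analysis, taking node 2 as the 0 V reference.
Source V1 fixes V_0 = 5 V.
KCL at each unknown node (sum of currents leaving = 0; resistances in Ω):
  Node 1: (V_1 - 5)/120 + (V_1 - 0)/6200 + (V_1 - V_3)/3300 = 0
  Node 3: (V_3 - 5)/27000 + (V_3 - 0)/30 + (V_3 - V_1)/3300 = 0
Collecting terms (coefficients in siemens):
  0.008798·V_1 - 0.000303·V_3 = 0.04167
  0.03367·V_3 - 0.000303·V_1 = 0.0001852
Determinant D = (0.008798)(0.03367) - (-0.000303)(-0.000303) = 0.0002962
V_1 = [(0.04167)(0.03367) - (-0.000303)(0.0001852)]/D = 4.738 V
V_3 = [(0.008798)(0.0001852) - (0.04167)(-0.000303)]/D = 0.04814 V
I_R1 = (V_0 - V_1)/R1 = (5 - 4.738)/120 = 0.002185 A
|I_R1| = 0.002185 A

Final answer: |I_R1| = 0.002185 A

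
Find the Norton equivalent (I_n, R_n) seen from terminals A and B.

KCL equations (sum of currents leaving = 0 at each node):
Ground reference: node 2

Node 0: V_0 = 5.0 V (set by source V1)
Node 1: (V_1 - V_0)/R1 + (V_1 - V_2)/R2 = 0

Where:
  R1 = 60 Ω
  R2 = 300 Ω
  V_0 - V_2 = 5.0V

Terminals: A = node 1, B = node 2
Find the Thévenin equivalent first; then I_n = V_th/R_th and R_n = R_th.
Step 1 — V_th is the open-circuit voltage V_A - V_B (nothing connected across the terminals).
Nodal analysis, taking node 2 as the 0 V reference.
Source V1 fixes V_0 = 5 V.
KCL at each unknown node (sum of currents leaving = 0; resistances in Ω):
  Node 1: (V_1 - 5)/60 + (V_1 - 0)/300 = 0
Collecting terms: 0.02 × V_1 = 0.08333  =>  V_1 = 4.167 V
V_th = V_1 - V_2 = 4.167 - 0 = 4.167 V
Step 2 — R_th: zero the source — replace V1 by a short circuit (node 2 merges into node 0) — and find the resistance seen between A (node 1) and B (node 0).
Reduce the network between node 1 (A) and node 0 (B) by series/parallel combination:
  Rp1 = R1 ‖ R2 (parallel, both between nodes 0 and 1) = 1/(1/60 + 1/300) = 50 Ω
R_th = 50 Ω
I_n = V_th/R_th = 4.167/50 = 0.08333 A, and R_n = R_th = 50 Ω

Final answer: I_n = 0.08333 A, R_n = 50 Ω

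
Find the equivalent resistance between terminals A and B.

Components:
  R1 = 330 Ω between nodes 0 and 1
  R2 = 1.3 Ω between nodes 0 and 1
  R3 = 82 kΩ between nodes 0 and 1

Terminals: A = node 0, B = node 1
Reduce the network between node 0 (A) and node 1 (B) by series/parallel combination:
  Rp1 = R1 ‖ R2 ‖ R3 (parallel, all between nodes 0 and 1) = 1/(1/330 + 1/1.3 + 1/82000) = 1.295 Ω
R_eq = 1.295 Ω

Final answer: 1.295 Ω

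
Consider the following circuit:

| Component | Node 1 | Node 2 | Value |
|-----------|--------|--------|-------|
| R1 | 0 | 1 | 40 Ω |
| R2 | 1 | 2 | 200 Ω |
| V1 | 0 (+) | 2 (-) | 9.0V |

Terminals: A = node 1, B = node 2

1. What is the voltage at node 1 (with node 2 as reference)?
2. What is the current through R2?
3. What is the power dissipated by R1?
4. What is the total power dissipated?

Nodal analysis, taking node 2 as the 0 V reference.
Source V1 fixes V_0 = 9 V.
KCL at each unknown node (sum of currents leaving = 0; resistances in Ω):
  Node 1: (V_1 - 9)/40 + (V_1 - 0)/200 = 0
Collecting terms: 0.03 × V_1 = 0.225  =>  V_1 = 7.5 V
Part 1:
  Read off the nodal solution: V_1 = 7.5 V
Part 2:
  I_R2 = (V_1 - V_2)/R2 = (7.5 - 0)/200 = 0.0375 A
  Magnitude: I_R2 = 0.0375 A
Part 3:
  I_R1 = (V_0 - V_1)/R1 = (9 - 7.5)/40 = 0.0375 A
  P_R1 = I_R1² × R1 = (0.0375)² × 40 = 0.05625 W
Part 4:
  Power in each resistor, P = (ΔV)²/R:
    P_R1 = (9 - 7.5)²/40 = 0.05625 W
    P_R2 = (7.5 - 0)²/200 = 0.2812 W
  P_total = P_R1 + P_R2 = 0.3375 W

Final answers:
1. V_1 = 7.5 V
2. I_R2 = 0.0375 A
3. P_R1 = 0.05625 W
4. P_total = 0.3375 W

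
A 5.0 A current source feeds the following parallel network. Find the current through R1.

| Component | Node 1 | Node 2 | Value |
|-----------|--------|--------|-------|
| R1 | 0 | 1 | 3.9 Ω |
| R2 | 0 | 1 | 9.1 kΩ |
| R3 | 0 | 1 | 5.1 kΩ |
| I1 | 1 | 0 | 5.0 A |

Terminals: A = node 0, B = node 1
All resistors sit directly between nodes 0 and 1, so they are in parallel and share one voltage V; the full source current 5 A splits among them.
1/R_par = 1/3.9 + 1/9100 + 1/5100 = 0.2567 S  =>  R_par = 3.895 Ω
V = I × R_par = 5 × 3.895 = 19.48 V
I_R1 = V/R1 = 19.48/3.9 = 4.994 A

Final answer: 4.994 A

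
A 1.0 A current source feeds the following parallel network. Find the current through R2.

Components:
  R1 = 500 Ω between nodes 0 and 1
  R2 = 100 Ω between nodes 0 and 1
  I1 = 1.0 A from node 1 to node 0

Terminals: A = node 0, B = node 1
All resistors sit directly between nodes 0 and 1, so they are in parallel and share one voltage V; the full source current 1 A splits among them.
1/R_par = 1/500 + 1/100 = 0.012 S  =>  R_par = 83.33 Ω
V = I × R_par = 1 × 83.33 = 83.33 V
I_R2 = V/R2 = 83.33/100 = 0.8333 A

Final answer: 0.8333 A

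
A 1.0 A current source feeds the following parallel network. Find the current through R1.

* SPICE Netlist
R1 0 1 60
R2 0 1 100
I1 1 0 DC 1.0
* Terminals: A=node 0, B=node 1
All resistors sit directly between nodes 0 and 1, so they are in parallel and share one voltage V; the full source current 1 A splits among them.
1/R_par = 1/60 + 1/100 = 0.02667 S  =>  R_par = 37.5 Ω
V = I × R_par = 1 × 37.5 = 37.5 V
I_R1 = V/R1 = 37.5/60 = 0.625 A

Final answer: 0.625 A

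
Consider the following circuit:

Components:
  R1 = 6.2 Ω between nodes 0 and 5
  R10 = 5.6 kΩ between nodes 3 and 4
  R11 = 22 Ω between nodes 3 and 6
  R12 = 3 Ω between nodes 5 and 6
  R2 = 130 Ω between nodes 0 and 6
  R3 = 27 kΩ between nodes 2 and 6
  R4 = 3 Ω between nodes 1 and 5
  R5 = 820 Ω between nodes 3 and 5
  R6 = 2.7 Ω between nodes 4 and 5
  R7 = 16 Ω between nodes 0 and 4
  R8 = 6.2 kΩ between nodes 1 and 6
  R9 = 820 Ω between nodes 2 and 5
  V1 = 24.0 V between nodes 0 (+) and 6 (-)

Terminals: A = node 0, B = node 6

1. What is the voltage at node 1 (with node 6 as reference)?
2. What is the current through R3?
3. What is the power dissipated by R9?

Nodal analysis, taking node 6 as the 0 V reference.
Source V1 fixes V_0 = 24 V.
KCL at each unknown node (sum of currents leaving = 0; resistances in Ω):
  Node 1: (V_1 - V_5)/3 + (V_1 - 0)/6200 = 0
  Node 2: (V_2 - 0)/27000 + (V_2 - V_5)/820 = 0
  Node 3: (V_3 - V_5)/820 + (V_3 - V_4)/5600 + (V_3 - 0)/22 = 0
  Node 4: (V_4 - V_5)/2.7 + (V_4 - 24)/16 + (V_4 - V_3)/5600 = 0
  Node 5: (V_5 - 24)/6.2 + (V_5 - V_1)/3 + (V_5 - V_3)/820 + (V_5 - V_4)/2.7 + (V_5 - V_2)/820 + (V_5 - 0)/3 = 0
Collecting terms (coefficients in siemens):
  0.3335·V_1 - 0.3333·V_5 = 0
  0.001257·V_2 - 0.00122·V_5 = 0
  0.04685·V_3 - 0.0001786·V_4 - 0.00122·V_5 = 0
  0.433·V_4 - 0.0001786·V_3 - 0.3704·V_5 = 1.5
  1.201·V_5 - 0.3333·V_1 - 0.00122·V_2 - 0.00122·V_3 - 0.3704·V_4 = 3.871
Solving these 5 simultaneous equations (Gaussian elimination) gives:
  V_1 = 9.373 V, V_2 = 9.101 V, V_3 = 0.2879 V, V_4 = 11.48 V
  V_5 = 9.377 V
Part 1:
  Read off the nodal solution: V_1 = 9.373 V
Part 2:
  I_R3 = (V_2 - V_6)/R3 = (9.101 - 0)/27000 = 0.0003371 A
  Magnitude: I_R3 = 0.0003371 A
Part 3:
  I_R9 = (V_2 - V_5)/R9 = (9.101 - 9.377)/820 = -0.0003371 A
  P_R9 = I_R9² × R9 = (-0.0003371)² × 820 = 0.00009317 W

Final answers:
1. V_1 = 9.373 V
2. I_R3 = 0.0003371 A
3. P_R9 = 9.317e-05 W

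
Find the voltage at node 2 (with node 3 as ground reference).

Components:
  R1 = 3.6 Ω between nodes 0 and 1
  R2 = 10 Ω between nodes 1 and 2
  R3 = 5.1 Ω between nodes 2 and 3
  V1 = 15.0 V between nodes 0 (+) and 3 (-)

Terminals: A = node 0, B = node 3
Nodal analysis, taking node 3 as the 0 V reference.
Source V1 fixes V_0 = 15 V.
KCL at each unknown node (sum of currents leaving = 0; resistances in Ω):
  Node 1: (V_1 - 15)/3.6 + (V_1 - V_2)/10 = 0
  Node 2: (V_2 - V_1)/10 + (V_2 - 0)/5.1 = 0
Collecting terms (coefficients in siemens):
  0.3778·V_1 - 0.1·V_2 = 4.167
  0.2961·V_2 - 0.1·V_1 = 0
Determinant D = (0.3778)(0.2961) - (-0.1)(-0.1) = 0.1019
V_1 = [(4.167)(0.2961) - (-0.1)(0)]/D = 12.11 V
V_2 = [(0.3778)(0) - (4.167)(-0.1)]/D = 4.091 V
The requested potential is V_2 = 4.091 V.

Final answer: V_2 = 4.091 V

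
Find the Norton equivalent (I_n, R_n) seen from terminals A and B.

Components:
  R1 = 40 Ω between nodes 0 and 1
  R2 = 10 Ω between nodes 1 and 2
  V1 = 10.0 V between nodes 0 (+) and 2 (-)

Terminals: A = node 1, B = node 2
Find the Thévenin equivalent first; then I_n = V_th/R_th and R_n = R_th.
Step 1 — V_th is the open-circuit voltage V_A - V_B (nothing connected across the terminals).
Nodal analysis, taking node 2 as the 0 V reference.
Source V1 fixes V_0 = 10 V.
KCL at each unknown node (sum of currents leaving = 0; resistances in Ω):
  Node 1: (V_1 - 10)/40 + (V_1 - 0)/10 = 0
Collecting terms: 0.125 × V_1 = 0.25  =>  V_1 = 2 V
V_th = V_1 - V_2 = 2 - 0 = 2 V
Step 2 — R_th: zero the source — replace V1 by a short circuit (node 2 merges into node 0) — and find the resistance seen between A (node 1) and B (node 0).
Reduce the network between node 1 (A) and node 0 (B) by series/parallel combination:
  Rp1 = R1 ‖ R2 (parallel, both between nodes 0 and 1) = 1/(1/40 + 1/10) = 8 Ω
R_th = 8 Ω
I_n = V_th/R_th = 2/8 = 0.25 A, and R_n = R_th = 8 Ω

Final answer: I_n = 0.25 A, R_n = 8 Ω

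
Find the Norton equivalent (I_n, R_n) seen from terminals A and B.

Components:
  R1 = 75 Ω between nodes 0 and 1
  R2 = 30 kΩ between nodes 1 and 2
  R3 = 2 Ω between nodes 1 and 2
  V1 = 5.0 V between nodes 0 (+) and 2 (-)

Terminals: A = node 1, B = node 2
Find the Thévenin equivalent first; then I_n = V_th/R_th and R_n = R_th.
Step 1 — V_th is the open-circuit voltage V_A - V_B (nothing connected across the terminals).
Nodal analysis, taking node 2 as the 0 V reference.
Source V1 fixes V_0 = 5 V.
KCL at each unknown node (sum of currents leaving = 0; resistances in Ω):
  Node 1: (V_1 - 5)/75 + (V_1 - 0)/30000 + (V_1 - 0)/2 = 0
Collecting terms: 0.5134 × V_1 = 0.06667  =>  V_1 = 0.1299 V
V_th = V_1 - V_2 = 0.1299 - 0 = 0.1299 V
Step 2 — R_th: zero the source — replace V1 by a short circuit (node 2 merges into node 0) — and find the resistance seen between A (node 1) and B (node 0).
Reduce the network between node 1 (A) and node 0 (B) by series/parallel combination:
  Rp1 = R1 ‖ R2 ‖ R3 (parallel, all between nodes 0 and 1) = 1/(1/75 + 1/30000 + 1/2) = 1.948 Ω
R_th = 1.948 Ω
I_n = V_th/R_th = 0.1299/1.948 = 0.06667 A, and R_n = R_th = 1.948 Ω

Final answer: I_n = 0.06667 A, R_n = 1.948 Ω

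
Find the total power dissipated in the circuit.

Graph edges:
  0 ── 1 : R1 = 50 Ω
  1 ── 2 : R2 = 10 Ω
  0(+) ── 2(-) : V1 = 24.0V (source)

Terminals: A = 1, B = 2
Nodal analysis, taking node 2 as the 0 V reference.
Source V1 fixes V_0 = 24 V.
KCL at each unknown node (sum of currents leaving = 0; resistances in Ω):
  Node 1: (V_1 - 24)/50 + (V_1 - 0)/10 = 0
Collecting terms: 0.12 × V_1 = 0.48  =>  V_1 = 4 V
Power in each resistor, P = (ΔV)²/R:
  P_R1 = (24 - 4)²/50 = 8 W
  P_R2 = (4 - 0)²/10 = 1.6 W
P_total = P_R1 + P_R2 = 9.6 W

Final answer: 9.6 W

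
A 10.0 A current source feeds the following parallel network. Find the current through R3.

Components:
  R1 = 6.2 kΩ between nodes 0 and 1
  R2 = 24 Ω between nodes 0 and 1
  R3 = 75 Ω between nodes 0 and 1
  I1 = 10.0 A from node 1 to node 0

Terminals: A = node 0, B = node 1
All resistors sit directly between nodes 0 and 1, so they are in parallel and share one voltage V; the full source current 10 A splits among them.
1/R_par = 1/6200 + 1/24 + 1/75 = 0.05516 S  =>  R_par = 18.13 Ω
V = I × R_par = 10 × 18.13 = 181.3 V
I_R3 = V/R3 = 181.3/75 = 2.417 A

Final answer: 2.417 A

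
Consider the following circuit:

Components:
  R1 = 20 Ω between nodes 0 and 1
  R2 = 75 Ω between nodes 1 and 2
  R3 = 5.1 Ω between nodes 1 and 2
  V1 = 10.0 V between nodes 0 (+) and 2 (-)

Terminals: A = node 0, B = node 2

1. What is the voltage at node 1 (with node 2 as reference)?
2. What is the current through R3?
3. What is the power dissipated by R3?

Nodal analysis, taking node 2 as the 0 V reference.
Source V1 fixes V_0 = 10 V.
KCL at each unknown node (sum of currents leaving = 0; resistances in Ω):
  Node 1: (V_1 - 10)/20 + (V_1 - 0)/75 + (V_1 - 0)/5.1 = 0
Collecting terms: 0.2594 × V_1 = 0.5  =>  V_1 = 1.927 V
Part 1:
  Read off the nodal solution: V_1 = 1.927 V
Part 2:
  I_R3 = (V_1 - V_2)/R3 = (1.927 - 0)/5.1 = 0.3779 A
  Magnitude: I_R3 = 0.3779 A
Part 3:
  I_R3 = (V_1 - V_2)/R3 = (1.927 - 0)/5.1 = 0.3779 A
  P_R3 = I_R3² × R3 = (0.3779)² × 5.1 = 0.7284 W

Final answers:
1. V_1 = 1.927 V
2. I_R3 = 0.3779 A
3. P_R3 = 0.7284 W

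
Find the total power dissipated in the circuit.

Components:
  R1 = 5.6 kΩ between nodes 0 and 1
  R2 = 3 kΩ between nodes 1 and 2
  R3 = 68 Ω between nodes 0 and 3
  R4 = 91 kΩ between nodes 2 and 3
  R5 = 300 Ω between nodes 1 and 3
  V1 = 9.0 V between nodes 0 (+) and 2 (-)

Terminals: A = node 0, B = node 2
Nodal analysis, taking node 2 as the 0 V reference.
Source V1 fixes V_0 = 9 V.
KCL at each unknown node (sum of currents leaving = 0; resistances in Ω):
  Node 1: (V_1 - 9)/5600 + (V_1 - 0)/3000 + (V_1 - V_3)/300 = 0
  Node 3: (V_3 - 9)/68 + (V_3 - 0)/91000 + (V_3 - V_1)/300 = 0
Collecting terms (coefficients in siemens):
  0.003845·V_1 - 0.003333·V_3 = 0.001607
  0.01805·V_3 - 0.003333·V_1 = 0.1324
Determinant D = (0.003845)(0.01805) - (-0.003333)(-0.003333) = 0.0000583
V_1 = [(0.001607)(0.01805) - (-0.003333)(0.1324)]/D = 8.065 V
V_3 = [(0.003845)(0.1324) - (0.001607)(-0.003333)]/D = 8.822 V
Power in each resistor, P = (ΔV)²/R:
  P_R1 = (9 - 8.065)²/5600 = 0.000156 W
  P_R2 = (8.065 - 0)²/3000 = 0.02168 W
  P_R3 = (9 - 8.822)²/68 = 0.0004663 W
  P_R4 = (0 - 8.822)²/91000 = 0.0008552 W
  P_R5 = (8.065 - 8.822)²/300 = 0.001908 W
P_total = P_R1 + P_R2 + P_R3 + P_R4 + P_R5 = 0.02507 W

Final answer: 0.02507 W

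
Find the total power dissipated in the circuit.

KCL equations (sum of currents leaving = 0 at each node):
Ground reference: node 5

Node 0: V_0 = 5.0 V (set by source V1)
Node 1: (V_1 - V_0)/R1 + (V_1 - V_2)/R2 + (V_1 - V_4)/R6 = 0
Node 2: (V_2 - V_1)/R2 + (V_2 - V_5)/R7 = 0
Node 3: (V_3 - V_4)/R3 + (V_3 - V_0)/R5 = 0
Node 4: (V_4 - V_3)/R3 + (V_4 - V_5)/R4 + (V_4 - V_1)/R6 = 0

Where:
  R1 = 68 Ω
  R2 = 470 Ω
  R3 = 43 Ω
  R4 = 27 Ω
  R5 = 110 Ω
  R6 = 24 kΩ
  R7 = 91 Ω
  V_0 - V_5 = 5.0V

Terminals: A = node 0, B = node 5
Nodal analysis, taking node 5 as the 0 V reference.
Source V1 fixes V_0 = 5 V.
KCL at each unknown node (sum of currents leaving = 0; resistances in Ω):
  Node 1: (V_1 - 5)/68 + (V_1 - V_2)/470 + (V_1 - V_4)/24000 = 0
  Node 2: (V_2 - V_1)/470 + (V_2 - 0)/91 = 0
  Node 3: (V_3 - V_4)/43 + (V_3 - 5)/110 = 0
  Node 4: (V_4 - V_3)/43 + (V_4 - 0)/27 + (V_4 - V_1)/24000 = 0
Collecting terms (coefficients in siemens):
  0.01688·V_1 - 0.002128·V_2 - 0.00004167·V_4 = 0.07353
  0.01312·V_2 - 0.002128·V_1 = 0
  0.03235·V_3 - 0.02326·V_4 = 0.04545
  0.06033·V_4 - 0.00004167·V_1 - 0.02326·V_3 = 0
Solving these 4 simultaneous equations (Gaussian elimination) gives:
  V_1 = 4.45 V, V_2 = 0.7219 V, V_3 = 1.947 V, V_4 = 0.7535 V
Power in each resistor, P = (ΔV)²/R:
  P_R1 = (5 - 4.45)²/68 = 0.004447 W
  P_R2 = (4.45 - 0.7219)²/470 = 0.02957 W
  P_R3 = (1.947 - 0.7535)²/43 = 0.03312 W
  P_R4 = (0.7535 - 0)²/27 = 0.02103 W
  P_R5 = (5 - 1.947)²/110 = 0.08474 W
  P_R6 = (4.45 - 0.7535)²/24000 = 0.0005694 W
  P_R7 = (0.7219 - 0)²/91 = 0.005726 W
P_total = P_R1 + P_R2 + P_R3 + P_R4 + P_R5 + P_R6 + P_R7 = 0.1792 W

Final answer: 0.1792 W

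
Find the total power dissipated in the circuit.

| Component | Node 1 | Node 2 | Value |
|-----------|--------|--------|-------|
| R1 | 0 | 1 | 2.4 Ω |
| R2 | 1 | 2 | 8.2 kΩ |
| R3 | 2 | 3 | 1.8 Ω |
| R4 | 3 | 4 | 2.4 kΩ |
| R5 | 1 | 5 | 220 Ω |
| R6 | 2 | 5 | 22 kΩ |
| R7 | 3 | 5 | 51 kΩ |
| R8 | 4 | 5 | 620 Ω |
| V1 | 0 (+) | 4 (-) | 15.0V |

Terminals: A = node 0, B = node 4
Nodal analysis, taking node 4 as the 0 V reference.
Source V1 fixes V_0 = 15 V.
KCL at each unknown node (sum of currents leaving = 0; resistances in Ω):
  Node 1: (V_1 - 15)/2.4 + (V_1 - V_2)/8200 + (V_1 - V_5)/220 = 0
  Node 2: (V_2 - V_1)/8200 + (V_2 - V_3)/1.8 + (V_2 - V_5)/22000 = 0
  Node 3: (V_3 - V_2)/1.8 + (V_3 - 0)/2400 + (V_3 - V_5)/51000 = 0
  Node 5: (V_5 - V_1)/220 + (V_5 - V_2)/22000 + (V_5 - V_3)/51000 + (V_5 - 0)/620 = 0
Collecting terms (coefficients in siemens):
  0.4213·V_1 - 0.000122·V_2 - 0.004545·V_5 = 6.25
  0.5557·V_2 - 0.000122·V_1 - 0.5556·V_3 - 0.00004545·V_5 = 0
  0.556·V_3 - 0.5556·V_2 - 0.00001961·V_5 = 0
  0.006223·V_5 - 0.004545·V_1 - 0.00004545·V_2 - 0.00001961·V_3 = 0
Solving these 4 simultaneous equations (Gaussian elimination) gives:
  V_1 = 14.95 V, V_2 = 4.205 V, V_3 = 4.202 V, V_5 = 10.97 V
Power in each resistor, P = (ΔV)²/R:
  P_R1 = (15 - 14.95)²/2.4 = 0.0009067 W
  P_R2 = (14.95 - 4.205)²/8200 = 0.01409 W
  P_R3 = (4.205 - 4.202)²/1.8 = 0.000004713 W
  P_R4 = (4.202 - 0)²/2400 = 0.007356 W
  P_R5 = (14.95 - 10.97)²/220 = 0.07228 W
  P_R6 = (4.205 - 10.97)²/22000 = 0.002078 W
  P_R7 = (4.202 - 10.97)²/51000 = 0.000897 W
  P_R8 = (0 - 10.97)²/620 = 0.1939 W
P_total = P_R1 + P_R2 + P_R3 + P_R4 + P_R5 + P_R6 + P_R7 + P_R8 = 0.2916 W

Final answer: 0.2916 W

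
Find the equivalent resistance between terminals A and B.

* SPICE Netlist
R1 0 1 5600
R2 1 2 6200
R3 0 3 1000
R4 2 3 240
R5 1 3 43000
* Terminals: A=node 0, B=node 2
The network is not a plain series/parallel combination. Inject a 1 A test current into terminal A (node 0) and return it from terminal B (node 2); then R_eq = V_A / (1 A).
Nodal analysis, taking node 2 as the 0 V reference.
Current source I_test pushes 1 A into node 0 and draws it out of node 2.
KCL at each unknown node (sum of currents leaving = 0; resistances in Ω):
  Node 0: (V_0 - V_1)/5600 + (V_0 - V_3)/1000 - 1 = 0
  Node 1: (V_1 - V_0)/5600 + (V_1 - 0)/6200 + (V_1 - V_3)/43000 = 0
  Node 3: (V_3 - V_0)/1000 + (V_3 - V_1)/43000 + (V_3 - 0)/240 = 0
Collecting terms (coefficients in siemens):
  0.001179·V_0 - 0.0001786·V_1 - 0.001·V_3 = 1
  0.0003631·V_1 - 0.0001786·V_0 - 0.00002326·V_3 = 0
  0.00519·V_3 - 0.001·V_0 - 0.00002326·V_1 = 0
Solving these 3 simultaneous equations (Gaussian elimination) gives:
  V_0 = 1119 V, V_1 = 564.3 V, V_3 = 218.2 V
R_eq = V_0 / 1 A = 1119 Ω = 1.119 kΩ

Final answer: 1.119 kΩ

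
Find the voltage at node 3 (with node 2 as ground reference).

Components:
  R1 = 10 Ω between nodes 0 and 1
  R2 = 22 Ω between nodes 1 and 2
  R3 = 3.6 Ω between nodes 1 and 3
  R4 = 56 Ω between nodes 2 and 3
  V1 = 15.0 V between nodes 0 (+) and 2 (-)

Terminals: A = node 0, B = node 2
Nodal analysis, taking node 2 as the 0 V reference.
Source V1 fixes V_0 = 15 V.
KCL at each unknown node (sum of currents leaving = 0; resistances in Ω):
  Node 1: (V_1 - 15)/10 + (V_1 - 0)/22 + (V_1 - V_3)/3.6 = 0
  Node 3: (V_3 - V_1)/3.6 + (V_3 - 0)/56 = 0
Collecting terms (coefficients in siemens):
  0.4232·V_1 - 0.2778·V_3 = 1.5
  0.2956·V_3 - 0.2778·V_1 = 0
Determinant D = (0.4232)(0.2956) - (-0.2778)(-0.2778) = 0.04796
V_1 = [(1.5)(0.2956) - (-0.2778)(0)]/D = 9.246 V
V_3 = [(0.4232)(0) - (1.5)(-0.2778)]/D = 8.687 V
The requested potential is V_3 = 8.687 V.

Final answer: V_3 = 8.687 V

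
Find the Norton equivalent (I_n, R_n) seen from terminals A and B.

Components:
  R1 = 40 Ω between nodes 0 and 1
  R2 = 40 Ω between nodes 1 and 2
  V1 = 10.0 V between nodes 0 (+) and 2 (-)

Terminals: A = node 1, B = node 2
Find the Thévenin equivalent first; then I_n = V_th/R_th and R_n = R_th.
Step 1 — V_th is the open-circuit voltage V_A - V_B (nothing connected across the terminals).
Nodal analysis, taking node 2 as the 0 V reference.
Source V1 fixes V_0 = 10 V.
KCL at each unknown node (sum of currents leaving = 0; resistances in Ω):
  Node 1: (V_1 - 10)/40 + (V_1 - 0)/40 = 0
Collecting terms: 0.05 × V_1 = 0.25  =>  V_1 = 5 V
V_th = V_1 - V_2 = 5 - 0 = 5 V
Step 2 — R_th: zero the source — replace V1 by a short circuit (node 2 merges into node 0) — and find the resistance seen between A (node 1) and B (node 0).
Reduce the network between node 1 (A) and node 0 (B) by series/parallel combination:
  Rp1 = R1 ‖ R2 (parallel, both between nodes 0 and 1) = 1/(1/40 + 1/40) = 20 Ω
R_th = 20 Ω
I_n = V_th/R_th = 5/20 = 0.25 A, and R_n = R_th = 20 Ω

Final answer: I_n = 0.25 A, R_n = 20 Ω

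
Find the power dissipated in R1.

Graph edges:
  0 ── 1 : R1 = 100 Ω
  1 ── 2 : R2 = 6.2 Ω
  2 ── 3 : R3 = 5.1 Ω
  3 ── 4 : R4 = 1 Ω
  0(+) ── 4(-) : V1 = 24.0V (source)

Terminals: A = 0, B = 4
Nodal analysis, taking node 4 as the 0 V reference.
Source V1 fixes V_0 = 24 V.
KCL at each unknown node (sum of currents leaving = 0; resistances in Ω):
  Node 1: (V_1 - 24)/100 + (V_1 - V_2)/6.2 = 0
  Node 2: (V_2 - V_1)/6.2 + (V_2 - V_3)/5.1 = 0
  Node 3: (V_3 - V_2)/5.1 + (V_3 - 0)/1 = 0
Collecting terms (coefficients in siemens):
  0.1713·V_1 - 0.1613·V_2 = 0.24
  0.3574·V_2 - 0.1613·V_1 - 0.1961·V_3 = 0
  1.196·V_3 - 0.1961·V_2 = 0
Solving these 3 simultaneous equations (Gaussian elimination) gives:
  V_1 = 2.629 V, V_2 = 1.304 V, V_3 = 0.2137 V
I_R1 = (V_0 - V_1)/R1 = (24 - 2.629)/100 = 0.2137 A
P_R1 = I_R1² × R1 = (0.2137)² × 100 = 4.567 W

Final answer: 4.567 W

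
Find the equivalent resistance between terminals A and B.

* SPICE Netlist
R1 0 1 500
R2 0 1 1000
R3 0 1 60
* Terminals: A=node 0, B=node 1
Reduce the network between node 0 (A) and node 1 (B) by series/parallel combination:
  Rp1 = R1 ‖ R2 ‖ R3 (parallel, all between nodes 0 and 1) = 1/(1/500 + 1/1000 + 1/60) = 50.85 Ω
R_eq = 50.85 Ω

Final answer: 50.85 Ω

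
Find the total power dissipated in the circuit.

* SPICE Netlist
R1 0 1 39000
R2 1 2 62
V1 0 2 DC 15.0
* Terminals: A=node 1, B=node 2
Nodal analysis, taking node 2 as the 0 V reference.
Source V1 fixes V_0 = 15 V.
KCL at each unknown node (sum of currents leaving = 0; resistances in Ω):
  Node 1: (V_1 - 15)/39000 + (V_1 - 0)/62 = 0
Collecting terms: 0.01615 × V_1 = 0.0003846  =>  V_1 = 0.02381 V
Power in each resistor, P = (ΔV)²/R:
  P_R1 = (15 - 0.02381)²/39000 = 0.005751 W
  P_R2 = (0.02381 - 0)²/62 = 0.000009143 W
P_total = P_R1 + P_R2 = 0.00576 W

Final answer: 0.00576 W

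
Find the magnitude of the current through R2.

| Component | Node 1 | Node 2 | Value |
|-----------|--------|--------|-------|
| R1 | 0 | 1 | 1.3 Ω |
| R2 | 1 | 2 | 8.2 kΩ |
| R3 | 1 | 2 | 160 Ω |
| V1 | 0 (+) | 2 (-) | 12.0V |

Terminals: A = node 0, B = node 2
Nodal analysis, taking node 2 as the 0 V reference.
Source V1 fixes V_0 = 12 V.
KCL at each unknown node (sum of currents leaving = 0; resistances in Ω):
  Node 1: (V_1 - 12)/1.3 + (V_1 - 0)/8200 + (V_1 - 0)/160 = 0
Collecting terms: 0.7756 × V_1 = 9.231  =>  V_1 = 11.9 V
I_R2 = (V_1 - V_2)/R2 = (11.9 - 0)/8200 = 0.001451 A
|I_R2| = 0.001451 A

Final answer: |I_R2| = 0.001451 A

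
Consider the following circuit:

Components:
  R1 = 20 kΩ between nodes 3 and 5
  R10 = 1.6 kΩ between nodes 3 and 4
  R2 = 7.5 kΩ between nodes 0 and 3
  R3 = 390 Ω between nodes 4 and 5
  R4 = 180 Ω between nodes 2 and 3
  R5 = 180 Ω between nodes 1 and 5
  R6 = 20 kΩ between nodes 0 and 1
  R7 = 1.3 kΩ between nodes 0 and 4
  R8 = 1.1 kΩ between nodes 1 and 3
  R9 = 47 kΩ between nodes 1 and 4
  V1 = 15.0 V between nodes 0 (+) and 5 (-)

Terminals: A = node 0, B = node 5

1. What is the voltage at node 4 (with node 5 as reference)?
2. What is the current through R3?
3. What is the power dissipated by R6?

Nodal analysis, taking node 5 as the 0 V reference.
Source V1 fixes V_0 = 15 V.
KCL at each unknown node (sum of currents leaving = 0; resistances in Ω):
  Node 1: (V_1 - 0)/180 + (V_1 - 15)/20000 + (V_1 - V_3)/1100 + (V_1 - V_4)/47000 = 0
  Node 2: (V_2 - V_3)/180 = 0
  Node 3: (V_3 - 0)/20000 + (V_3 - 15)/7500 + (V_3 - V_2)/180 + (V_3 - V_1)/1100 + (V_3 - V_4)/1600 = 0
  Node 4: (V_4 - 0)/390 + (V_4 - 15)/1300 + (V_4 - V_1)/47000 + (V_4 - V_3)/1600 = 0
Collecting terms (coefficients in siemens):
  0.006536·V_1 - 0.0009091·V_3 - 0.00002128·V_4 = 0.00075
  0.005556·V_2 - 0.005556·V_3 = 0
  0.007273·V_3 - 0.0009091·V_1 - 0.005556·V_2 - 0.000625·V_4 = 0.002
  0.00398·V_4 - 0.00002128·V_1 - 0.000625·V_3 = 0.01154
Solving these 4 simultaneous equations (Gaussian elimination) gives:
  V_1 = 0.4915 V, V_2 = 2.631 V, V_3 = 2.631 V, V_4 = 3.315 V
Part 1:
  Read off the nodal solution: V_4 = 3.315 V
Part 2:
  I_R3 = (V_4 - V_5)/R3 = (3.315 - 0)/390 = 0.008501 A
  Magnitude: I_R3 = 0.008501 A
Part 3:
  I_R6 = (V_0 - V_1)/R6 = (15 - 0.4915)/20000 = 0.0007254 A
  P_R6 = I_R6² × R6 = (0.0007254)² × 20000 = 0.01052 W

Final answers:
1. V_4 = 3.315 V
2. I_R3 = 0.008501 A
3. P_R6 = 0.01052 W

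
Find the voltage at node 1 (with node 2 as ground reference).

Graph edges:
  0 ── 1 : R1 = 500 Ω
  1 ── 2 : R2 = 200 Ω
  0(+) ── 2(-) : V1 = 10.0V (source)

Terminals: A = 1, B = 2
Nodal analysis, taking node 2 as the 0 V reference.
Source V1 fixes V_0 = 10 V.
KCL at each unknown node (sum of currents leaving = 0; resistances in Ω):
  Node 1: (V_1 - 10)/500 + (V_1 - 0)/200 = 0
Collecting terms: 0.007 × V_1 = 0.02  =>  V_1 = 2.857 V
The requested potential is V_1 = 2.857 V.

Final answer: V_1 = 2.857 V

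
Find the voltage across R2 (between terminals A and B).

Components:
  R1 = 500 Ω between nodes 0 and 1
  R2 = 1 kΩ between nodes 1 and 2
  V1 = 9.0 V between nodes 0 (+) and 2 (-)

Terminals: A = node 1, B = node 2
R1 and R2 are in series across V1 (node 0 → node 1 → node 2), and the output A–B is taken across R2, so this is a voltage divider.
Series current: I = V1/(R1 + R2) = 9/(500 + 1000) = 9/1500 = 0.006 A
V_R2 = I × R2 = V1 × R2/(R1 + R2) = 9 × 1000/1500 = 6 V

Final answer: 6 V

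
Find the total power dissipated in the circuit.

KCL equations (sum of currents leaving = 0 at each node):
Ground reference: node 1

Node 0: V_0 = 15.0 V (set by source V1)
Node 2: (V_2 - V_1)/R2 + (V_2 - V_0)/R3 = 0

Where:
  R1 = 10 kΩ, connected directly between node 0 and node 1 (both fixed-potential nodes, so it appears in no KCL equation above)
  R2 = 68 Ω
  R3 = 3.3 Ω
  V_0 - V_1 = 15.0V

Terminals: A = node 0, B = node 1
Nodal analysis, taking node 1 as the 0 V reference.
Source V1 fixes V_0 = 15 V.
KCL at each unknown node (sum of currents leaving = 0; resistances in Ω):
  Node 2: (V_2 - 0)/68 + (V_2 - 15)/3.3 = 0
Collecting terms: 0.3177 × V_2 = 4.545  =>  V_2 = 14.31 V
Power in each resistor, P = (ΔV)²/R:
  P_R1 = (15 - 0)²/10000 = 0.0225 W
  P_R2 = (0 - 14.31)²/68 = 3.01 W
  P_R3 = (15 - 14.31)²/3.3 = 0.1461 W
P_total = P_R1 + P_R2 + P_R3 = 3.178 W

Final answer: 3.178 W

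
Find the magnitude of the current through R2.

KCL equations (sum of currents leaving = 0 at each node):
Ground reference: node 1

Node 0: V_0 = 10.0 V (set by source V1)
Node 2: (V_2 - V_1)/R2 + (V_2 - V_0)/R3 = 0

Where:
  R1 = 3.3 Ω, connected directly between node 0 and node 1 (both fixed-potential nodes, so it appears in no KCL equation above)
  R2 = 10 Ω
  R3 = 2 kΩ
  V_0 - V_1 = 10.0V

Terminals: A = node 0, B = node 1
Nodal analysis, taking node 1 as the 0 V reference.
Source V1 fixes V_0 = 10 V.
KCL at each unknown node (sum of currents leaving = 0; resistances in Ω):
  Node 2: (V_2 - 0)/10 + (V_2 - 10)/2000 = 0
Collecting terms: 0.1005 × V_2 = 0.005  =>  V_2 = 0.04975 V
I_R2 = (V_1 - V_2)/R2 = (0 - 0.04975)/10 = -0.004975 A
|I_R2| = 0.004975 A

Final answer: |I_R2| = 0.004975 A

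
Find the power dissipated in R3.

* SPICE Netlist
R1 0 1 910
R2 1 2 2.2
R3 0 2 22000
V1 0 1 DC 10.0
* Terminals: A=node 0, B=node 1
Nodal analysis, taking node 1 as the 0 V reference.
Source V1 fixes V_0 = 10 V.
KCL at each unknown node (sum of currents leaving = 0; resistances in Ω):
  Node 2: (V_2 - 0)/2.2 + (V_2 - 10)/22000 = 0
Collecting terms: 0.4546 × V_2 = 0.0004545  =>  V_2 = 0.0009999 V
I_R3 = (V_0 - V_2)/R3 = (10 - 0.0009999)/22000 = 0.0004545 A
P_R3 = I_R3² × R3 = (0.0004545)² × 22000 = 0.004545 W

Final answer: 0.004545 W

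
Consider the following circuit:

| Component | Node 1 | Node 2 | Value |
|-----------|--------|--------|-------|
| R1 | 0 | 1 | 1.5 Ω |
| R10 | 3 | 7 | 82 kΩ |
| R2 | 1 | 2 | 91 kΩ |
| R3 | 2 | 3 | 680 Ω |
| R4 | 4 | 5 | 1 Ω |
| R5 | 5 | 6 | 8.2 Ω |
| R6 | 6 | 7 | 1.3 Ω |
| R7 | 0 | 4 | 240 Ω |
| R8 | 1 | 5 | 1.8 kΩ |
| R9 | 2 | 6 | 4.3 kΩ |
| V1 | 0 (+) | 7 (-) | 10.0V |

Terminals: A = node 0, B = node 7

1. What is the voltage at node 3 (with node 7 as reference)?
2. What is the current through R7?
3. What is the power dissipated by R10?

Nodal analysis, taking node 7 as the 0 V reference.
Source V1 fixes V_0 = 10 V.
KCL at each unknown node (sum of currents leaving = 0; resistances in Ω):
  Node 1: (V_1 - 10)/1.5 + (V_1 - V_2)/91000 + (V_1 - V_5)/1800 = 0
  Node 2: (V_2 - V_1)/91000 + (V_2 - V_3)/680 + (V_2 - V_6)/4300 = 0
  Node 3: (V_3 - V_2)/680 + (V_3 - 0)/82000 = 0
  Node 4: (V_4 - V_5)/1 + (V_4 - 10)/240 = 0
  Node 5: (V_5 - V_4)/1 + (V_5 - V_6)/8.2 + (V_5 - V_1)/1800 = 0
  Node 6: (V_6 - V_5)/8.2 + (V_6 - 0)/1.3 + (V_6 - V_2)/4300 = 0
Collecting terms (coefficients in siemens):
  0.6672·V_1 - 0.00001099·V_2 - 0.0005556·V_5 = 6.667
  0.001714·V_2 - 0.00001099·V_1 - 0.001471·V_3 - 0.0002326·V_6 = 0
  0.001483·V_3 - 0.001471·V_2 = 0
  1.004·V_4 - 1·V_5 = 0.04167
  1.123·V_5 - 0.0005556·V_1 - 1·V_4 - 0.122·V_6 = 0
  0.8914·V_6 - 0.0002326·V_2 - 0.122·V_5 = 0
Solving these 6 simultaneous equations (Gaussian elimination) gives:
  V_1 = 9.992 V, V_2 = 0.4829 V, V_3 = 0.4789 V, V_4 = 0.4676 V
  V_5 = 0.4279 V, V_6 = 0.05867 V
Part 1:
  Read off the nodal solution: V_3 = 0.4789 V
Part 2:
  I_R7 = (V_0 - V_4)/R7 = (10 - 0.4676)/240 = 0.03972 A
  Magnitude: I_R7 = 0.03972 A
Part 3:
  I_R10 = (V_3 - V_7)/R10 = (0.4789 - 0)/82000 = 0.00000584 A
  P_R10 = I_R10² × R10 = (0.00000584)² × 82000 = 0.000002797 W

Final answers:
1. V_3 = 0.4789 V
2. I_R7 = 0.03972 A
3. P_R10 = 2.797e-06 W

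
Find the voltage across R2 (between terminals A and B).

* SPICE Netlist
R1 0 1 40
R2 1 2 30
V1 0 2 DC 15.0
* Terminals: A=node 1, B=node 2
R1 and R2 are in series across V1 (node 0 → node 1 → node 2), and the output A–B is taken across R2, so this is a voltage divider.
Series current: I = V1/(R1 + R2) = 15/(40 + 30) = 15/70 = 0.2143 A
V_R2 = I × R2 = V1 × R2/(R1 + R2) = 15 × 30/70 = 6.429 V

Final answer: 6.429 V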